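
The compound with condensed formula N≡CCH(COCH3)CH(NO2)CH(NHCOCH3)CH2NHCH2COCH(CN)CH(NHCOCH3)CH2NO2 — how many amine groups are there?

N≡C–: carbon triple-bonded to nitrogen → nitrile.
pendant –COCH3: carbonyl C bonded to two carbons → ketone.
–NO2 on an sp³ carbon → nitro (the N=O is not a carbonyl).
pendant –NHC(=O)CH3: N bonded to a carbonyl → amide (not amine).
C–N–C with sp³ carbons and no adjacent C=O → amine (secondary).
–C(=O)– with carbon on both sides → ketone.
pendant –C≡N: nitrile.
pendant –NHC(=O)CH3: N bonded to a carbonyl → amide (not amine).
–NO2 on carbon → nitro group.
Amine appears at: CH2NHCH2 → 1.

1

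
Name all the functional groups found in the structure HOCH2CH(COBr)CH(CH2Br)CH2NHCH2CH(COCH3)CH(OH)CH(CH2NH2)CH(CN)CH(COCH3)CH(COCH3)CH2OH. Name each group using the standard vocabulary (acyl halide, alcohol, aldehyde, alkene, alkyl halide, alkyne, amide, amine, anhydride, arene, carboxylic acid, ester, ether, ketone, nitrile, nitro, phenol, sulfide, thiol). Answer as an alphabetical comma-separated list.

acyl halide, alcohol, alkyl halide, amine, ketone, nitrile

Reading the structure from left to right:
  HOCH2: HO– on an sp³ carbon → alcohol.
  CH(COBr): pendant –C(=O)X: carbonyl C bonded to C and halogen → acyl halide.
  CH(CH2Br): pendant –CH2X: halogen on sp³ carbon → alkyl halide.
  CH2NHCH2: C–N–C with sp³ carbons and no adjacent C=O → amine (secondary).
  CH(COCH3): pendant –COCH3: carbonyl C bonded to two carbons → ketone.
  CH(OH): –OH on an sp³ carbon → alcohol (secondary).
  CH(CH2NH2): pendant –CH2NH2: N on sp³ C, no adjacent C=O → amine.
  CH(CN): pendant –C≡N: nitrile.
  CH(COCH3): pendant –COCH3: carbonyl C bonded to two carbons → ketone.
  CH(COCH3): pendant –COCH3: carbonyl C bonded to two carbons → ketone.
  CH2OH: –OH on an sp³ carbon → alcohol.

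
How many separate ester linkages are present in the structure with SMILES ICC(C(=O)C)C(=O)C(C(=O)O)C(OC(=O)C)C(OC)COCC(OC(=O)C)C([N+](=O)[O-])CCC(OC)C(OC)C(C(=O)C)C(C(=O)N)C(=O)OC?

3

Taking each segment in turn:
  ICH2: halogen on an sp³ carbon → alkyl halide.
  CH(COCH3): pendant –COCH3: carbonyl C bonded to two carbons → ketone.
  CO: –C(=O)– with carbon on both sides → ketone.
  CH(COOH): pendant –COOH: carbonyl C bonded to C and –OH → carboxylic acid.
  CH(OCOCH3): pendant –OC(=O)CH3: an acyloxy group → ester.
  CH(OCH3): pendant –OCH3: C–O–C with sp³ C, no adjacent C=O → ether.
  CH2OCH2: C–O–C with sp³ carbons on both sides and no adjacent C=O → ether.
  CH(OCOCH3): pendant –OC(=O)CH3: an acyloxy group → ester.
  CH(NO2): –NO2 on an sp³ carbon → nitro (the N=O is not a carbonyl).
  CH(OCH3): pendant –OCH3: C–O–C with sp³ C, no adjacent C=O → ether.
  CH(OCH3): pendant –OCH3: C–O–C with sp³ C, no adjacent C=O → ether.
  CH(COCH3): pendant –COCH3: carbonyl C bonded to two carbons → ketone.
  CH(CONH2): pendant –CONH2: carbonyl C bonded to C and N → amide.
  COOCH3: –C(=O)OCH3: carbonyl C bonded to C and to –OCH3 → ester (not ketone + ether).
Ester appears at: CH(OCOCH3), CH(OCOCH3), COOCH3 → 3.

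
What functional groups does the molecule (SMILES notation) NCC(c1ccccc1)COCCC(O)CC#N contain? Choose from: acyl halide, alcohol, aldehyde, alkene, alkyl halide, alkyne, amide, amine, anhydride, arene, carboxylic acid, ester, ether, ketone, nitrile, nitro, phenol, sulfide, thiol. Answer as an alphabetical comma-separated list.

Taking each segment in turn:
  H2NCH2: –NH2 on an sp³ carbon with no adjacent C=O → amine.
  CH(C6H5): pendant –C6H5: benzene ring → arene.
  CH2OCH2: C–O–C with sp³ carbons on both sides and no adjacent C=O → ether.
  CH(OH): –OH on an sp³ carbon → alcohol (secondary).
  CN: –C≡N: carbon triple-bonded to nitrogen → nitrile.

alcohol, amine, arene, ether, nitrile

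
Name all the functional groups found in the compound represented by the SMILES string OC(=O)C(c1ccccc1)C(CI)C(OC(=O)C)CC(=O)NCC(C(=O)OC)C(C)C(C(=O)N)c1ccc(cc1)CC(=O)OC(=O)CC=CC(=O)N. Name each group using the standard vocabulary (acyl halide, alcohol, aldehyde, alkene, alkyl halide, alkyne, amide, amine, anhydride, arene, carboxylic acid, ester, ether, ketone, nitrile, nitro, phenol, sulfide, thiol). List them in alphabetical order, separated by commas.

alkene, alkyl halide, amide, anhydride, arene, carboxylic acid, ester

Taking each segment in turn:
  HOOC: –COOH: carbonyl C bonded to –OH and C → carboxylic acid (the –OH is not a separate alcohol).
  CH(C6H5): pendant –C6H5: benzene ring → arene.
  CH(CH2I): pendant –CH2X: halogen on sp³ carbon → alkyl halide.
  CH(OCOCH3): pendant –OC(=O)CH3: an acyloxy group → ester.
  CH2CONHCH2: –C(=O)–N– linkage → amide (the N is not an amine).
  CH(COOCH3): pendant –COOCH3: carbonyl C bonded to C and –OCH3 → ester.
  CH(CONH2): pendant –CONH2: carbonyl C bonded to C and N → amide.
  C6H4: para-disubstituted benzene ring → arene.
  CH2CO-O-COCH2: two acyl groups sharing one oxygen, –C(=O)–O–C(=O)– → anhydride.
  CH=CH: C=C double bond → alkene.
  CONH2: –C(=O)NH2: carbonyl C bonded to C and to N → amide (the N is not a separate amine).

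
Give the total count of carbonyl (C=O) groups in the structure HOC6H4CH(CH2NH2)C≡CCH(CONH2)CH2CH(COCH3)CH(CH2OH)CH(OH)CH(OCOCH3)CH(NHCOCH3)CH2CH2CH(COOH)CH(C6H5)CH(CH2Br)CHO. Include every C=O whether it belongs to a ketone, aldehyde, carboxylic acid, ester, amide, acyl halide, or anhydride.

CH(CONH2): amide, 1 C=O (running total 1).
CH(COCH3): ketone, 1 C=O (running total 2).
CH(OCOCH3): ester, 1 C=O (running total 3).
CH(NHCOCH3): amide, 1 C=O (running total 4).
CH(COOH): carboxylic acid, 1 C=O (running total 5).
CHO: aldehyde, 1 C=O (running total 6).

6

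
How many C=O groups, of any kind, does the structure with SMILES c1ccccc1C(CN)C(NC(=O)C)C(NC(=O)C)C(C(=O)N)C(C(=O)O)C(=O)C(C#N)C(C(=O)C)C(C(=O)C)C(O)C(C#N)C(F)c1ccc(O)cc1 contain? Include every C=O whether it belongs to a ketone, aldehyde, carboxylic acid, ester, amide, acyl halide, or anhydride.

7

CH(NHCOCH3): amide, 1 C=O (running total 1).
CH(NHCOCH3): amide, 1 C=O (running total 2).
CH(CONH2): amide, 1 C=O (running total 3).
CH(COOH): carboxylic acid, 1 C=O (running total 4).
CO: ketone, 1 C=O (running total 5).
CH(COCH3): ketone, 1 C=O (running total 6).
CH(COCH3): ketone, 1 C=O (running total 7).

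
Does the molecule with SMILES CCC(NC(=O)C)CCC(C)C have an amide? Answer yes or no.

pendant –NHC(=O)CH3: N bonded to a carbonyl → amide (not amine).
The CH(NHCOCH3) segment supplies the amide: pendant –NHC(=O)CH3: N bonded to a carbonyl → amide (not amine).

yes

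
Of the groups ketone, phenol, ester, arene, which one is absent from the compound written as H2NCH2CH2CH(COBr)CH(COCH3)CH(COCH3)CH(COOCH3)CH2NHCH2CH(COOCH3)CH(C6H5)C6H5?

ester: present (CH(COOCH3) — pendant –COOCH3: carbonyl C bonded to C and –OCH3 → ester).
ketone: present (CH(COCH3) — pendant –COCH3: carbonyl C bonded to two carbons → ketone).
arene: present (CH(C6H5) — pendant –C6H5: benzene ring → arene).
phenol: no segment matches this pattern.

phenol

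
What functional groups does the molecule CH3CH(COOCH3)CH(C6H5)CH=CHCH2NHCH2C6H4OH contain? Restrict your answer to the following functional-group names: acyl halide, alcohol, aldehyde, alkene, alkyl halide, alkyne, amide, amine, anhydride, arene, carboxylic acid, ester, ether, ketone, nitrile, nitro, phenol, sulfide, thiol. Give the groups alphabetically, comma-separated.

alkene, amine, arene, ester, phenol

pendant –COOCH3: carbonyl C bonded to C and –OCH3 → ester.
pendant –C6H5: benzene ring → arene.
C=C double bond → alkene.
C–N–C with sp³ carbons and no adjacent C=O → amine (secondary).
–OH attached directly to an aromatic ring → phenol (not alcohol); the ring itself is an arene.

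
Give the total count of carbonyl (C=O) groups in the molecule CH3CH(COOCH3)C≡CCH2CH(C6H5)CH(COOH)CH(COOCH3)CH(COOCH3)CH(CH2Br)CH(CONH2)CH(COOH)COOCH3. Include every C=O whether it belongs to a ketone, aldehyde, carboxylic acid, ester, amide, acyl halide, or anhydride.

CH(COOCH3): ester, 1 C=O (running total 1).
CH(COOH): carboxylic acid, 1 C=O (running total 2).
CH(COOCH3): ester, 1 C=O (running total 3).
CH(COOCH3): ester, 1 C=O (running total 4).
CH(CONH2): amide, 1 C=O (running total 5).
CH(COOH): carboxylic acid, 1 C=O (running total 6).
COOCH3: ester, 1 C=O (running total 7).

7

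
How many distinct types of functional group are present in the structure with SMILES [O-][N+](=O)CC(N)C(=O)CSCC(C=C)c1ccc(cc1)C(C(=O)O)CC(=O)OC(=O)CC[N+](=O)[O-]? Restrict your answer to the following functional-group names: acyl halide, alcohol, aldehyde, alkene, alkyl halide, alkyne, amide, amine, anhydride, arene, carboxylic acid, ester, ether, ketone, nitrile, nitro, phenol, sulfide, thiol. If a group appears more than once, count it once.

Taking each segment in turn:
  O2NCH2: –NO2 on carbon → nitro group.
  CH(NH2): –NH2 on an sp³ carbon with no adjacent C=O → amine.
  CO: –C(=O)– with carbon on both sides → ketone.
  CH2SCH2: C–S–C linkage → sulfide (thioether).
  CH(CH=CH2): pendant –CH=CH2: C=C double bond → alkene.
  C6H4: para-disubstituted benzene ring → arene.
  CH(COOH): pendant –COOH: carbonyl C bonded to C and –OH → carboxylic acid.
  CH2CO-O-COCH2: two acyl groups sharing one oxygen, –C(=O)–O–C(=O)– → anhydride.
  CH2NO2: –NO2 on carbon → nitro group.
Distinct types present: alkene, amine, anhydride, arene, carboxylic acid, ketone, nitro, sulfide.

8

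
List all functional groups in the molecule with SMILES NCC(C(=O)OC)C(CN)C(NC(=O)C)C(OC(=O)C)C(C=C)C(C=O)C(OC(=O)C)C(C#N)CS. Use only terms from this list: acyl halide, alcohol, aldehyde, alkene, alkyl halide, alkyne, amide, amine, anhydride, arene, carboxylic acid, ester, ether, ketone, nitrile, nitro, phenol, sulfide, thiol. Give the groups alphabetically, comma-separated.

Taking each segment in turn:
  H2NCH2: –NH2 on an sp³ carbon with no adjacent C=O → amine.
  CH(COOCH3): pendant –COOCH3: carbonyl C bonded to C and –OCH3 → ester.
  CH(CH2NH2): pendant –CH2NH2: N on sp³ C, no adjacent C=O → amine.
  CH(NHCOCH3): pendant –NHC(=O)CH3: N bonded to a carbonyl → amide (not amine).
  CH(OCOCH3): pendant –OC(=O)CH3: an acyloxy group → ester.
  CH(CH=CH2): pendant –CH=CH2: C=C double bond → alkene.
  CH(CHO): pendant –CHO: carbonyl C bonded to C and H → aldehyde.
  CH(OCOCH3): pendant –OC(=O)CH3: an acyloxy group → ester.
  CH(CN): pendant –C≡N: nitrile.
  CH2SH: –SH on an sp³ carbon → thiol.

aldehyde, alkene, amide, amine, ester, nitrile, thiol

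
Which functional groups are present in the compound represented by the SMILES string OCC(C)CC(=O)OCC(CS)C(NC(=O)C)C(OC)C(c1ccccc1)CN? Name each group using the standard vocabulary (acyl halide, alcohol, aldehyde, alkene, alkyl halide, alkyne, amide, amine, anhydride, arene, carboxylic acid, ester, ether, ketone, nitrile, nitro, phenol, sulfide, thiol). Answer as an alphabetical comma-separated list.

HO– on an sp³ carbon → alcohol.
–C(=O)–O–C with C on the carbonyl side → ester.
pendant –CH2SH → thiol.
pendant –NHC(=O)CH3: N bonded to a carbonyl → amide (not amine).
pendant –OCH3: C–O–C with sp³ C, no adjacent C=O → ether.
pendant –C6H5: benzene ring → arene.
–NH2 on an sp³ carbon with no adjacent C=O → amine.

alcohol, amide, amine, arene, ester, ether, thiol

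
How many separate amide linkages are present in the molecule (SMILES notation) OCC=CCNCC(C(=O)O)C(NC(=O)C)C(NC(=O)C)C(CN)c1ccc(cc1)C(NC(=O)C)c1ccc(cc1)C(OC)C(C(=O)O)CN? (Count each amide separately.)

Taking each segment in turn:
  HOCH2: HO– on an sp³ carbon → alcohol.
  CH=CH: C=C double bond → alkene.
  CH2NHCH2: C–N–C with sp³ carbons and no adjacent C=O → amine (secondary).
  CH(COOH): pendant –COOH: carbonyl C bonded to C and –OH → carboxylic acid.
  CH(NHCOCH3): pendant –NHC(=O)CH3: N bonded to a carbonyl → amide (not amine).
  CH(NHCOCH3): pendant –NHC(=O)CH3: N bonded to a carbonyl → amide (not amine).
  CH(CH2NH2): pendant –CH2NH2: N on sp³ C, no adjacent C=O → amine.
  C6H4: para-disubstituted benzene ring → arene.
  CH(NHCOCH3): pendant –NHC(=O)CH3: N bonded to a carbonyl → amide (not amine).
  C6H4: para-disubstituted benzene ring → arene.
  CH(OCH3): pendant –OCH3: C–O–C with sp³ C, no adjacent C=O → ether.
  CH(COOH): pendant –COOH: carbonyl C bonded to C and –OH → carboxylic acid.
  CH2NH2: –NH2 on an sp³ carbon with no adjacent C=O → amine.
Amide appears at: CH(NHCOCH3), CH(NHCOCH3), CH(NHCOCH3) → 3.

3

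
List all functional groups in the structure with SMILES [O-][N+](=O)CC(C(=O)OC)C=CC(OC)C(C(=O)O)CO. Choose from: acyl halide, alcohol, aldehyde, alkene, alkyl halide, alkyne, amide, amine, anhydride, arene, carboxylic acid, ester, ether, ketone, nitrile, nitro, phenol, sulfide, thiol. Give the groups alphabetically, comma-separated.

alcohol, alkene, carboxylic acid, ester, ether, nitro

Working along the chain:
  O2NCH2: –NO2 on carbon → nitro group.
  CH(COOCH3): pendant –COOCH3: carbonyl C bonded to C and –OCH3 → ester.
  CH=CH: C=C double bond → alkene.
  CH(OCH3): pendant –OCH3: C–O–C with sp³ C, no adjacent C=O → ether.
  CH(COOH): pendant –COOH: carbonyl C bonded to C and –OH → carboxylic acid.
  CH2OH: –OH on an sp³ carbon → alcohol.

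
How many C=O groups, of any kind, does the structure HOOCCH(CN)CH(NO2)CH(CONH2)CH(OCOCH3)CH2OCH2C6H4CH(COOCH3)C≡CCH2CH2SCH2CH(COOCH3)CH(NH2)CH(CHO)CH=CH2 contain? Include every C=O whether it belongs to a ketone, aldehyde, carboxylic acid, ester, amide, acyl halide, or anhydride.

HOOC: carboxylic acid, 1 C=O (running total 1).
CH(CONH2): amide, 1 C=O (running total 2).
CH(OCOCH3): ester, 1 C=O (running total 3).
CH(COOCH3): ester, 1 C=O (running total 4).
CH(COOCH3): ester, 1 C=O (running total 5).
CH(CHO): aldehyde, 1 C=O (running total 6).

6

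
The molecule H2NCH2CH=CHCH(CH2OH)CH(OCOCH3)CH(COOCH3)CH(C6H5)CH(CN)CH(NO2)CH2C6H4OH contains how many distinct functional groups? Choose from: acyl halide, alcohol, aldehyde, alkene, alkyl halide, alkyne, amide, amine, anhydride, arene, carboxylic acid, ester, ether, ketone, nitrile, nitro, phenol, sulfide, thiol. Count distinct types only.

Working along the chain:
  H2NCH2: –NH2 on an sp³ carbon with no adjacent C=O → amine.
  CH=CH: C=C double bond → alkene.
  CH(CH2OH): pendant –CH2OH on an sp³ backbone C → alcohol.
  CH(OCOCH3): pendant –OC(=O)CH3: an acyloxy group → ester.
  CH(COOCH3): pendant –COOCH3: carbonyl C bonded to C and –OCH3 → ester.
  CH(C6H5): pendant –C6H5: benzene ring → arene.
  CH(CN): pendant –C≡N: nitrile.
  CH(NO2): –NO2 on an sp³ carbon → nitro (the N=O is not a carbonyl).
  C6H4OH: –OH attached directly to an aromatic ring → phenol (not alcohol); the ring itself is an arene.
Distinct types present: alcohol, alkene, amine, arene, ester, nitrile, nitro, phenol.

8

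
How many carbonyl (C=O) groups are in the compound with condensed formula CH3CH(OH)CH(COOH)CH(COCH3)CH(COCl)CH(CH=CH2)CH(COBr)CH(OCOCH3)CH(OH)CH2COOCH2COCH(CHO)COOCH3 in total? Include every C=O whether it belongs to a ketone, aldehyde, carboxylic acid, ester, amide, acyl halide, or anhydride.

9

CH(COOH): carboxylic acid, 1 C=O (running total 1).
CH(COCH3): ketone, 1 C=O (running total 2).
CH(COCl): acyl halide, 1 C=O (running total 3).
CH(COBr): acyl halide, 1 C=O (running total 4).
CH(OCOCH3): ester, 1 C=O (running total 5).
CH2COOCH2: ester, 1 C=O (running total 6).
CO: ketone, 1 C=O (running total 7).
CH(CHO): aldehyde, 1 C=O (running total 8).
COOCH3: ester, 1 C=O (running total 9).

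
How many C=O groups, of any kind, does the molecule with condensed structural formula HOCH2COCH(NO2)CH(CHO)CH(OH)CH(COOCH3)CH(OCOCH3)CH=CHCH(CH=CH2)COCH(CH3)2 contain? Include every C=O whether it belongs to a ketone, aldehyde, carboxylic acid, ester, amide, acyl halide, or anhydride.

CO: ketone, 1 C=O (running total 1).
CH(CHO): aldehyde, 1 C=O (running total 2).
CH(COOCH3): ester, 1 C=O (running total 3).
CH(OCOCH3): ester, 1 C=O (running total 4).
CO: ketone, 1 C=O (running total 5).

5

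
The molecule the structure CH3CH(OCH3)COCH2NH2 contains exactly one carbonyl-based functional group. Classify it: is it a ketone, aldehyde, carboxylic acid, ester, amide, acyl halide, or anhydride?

The carbonyl is in the CO segment: –C(=O)– with carbon on both sides → ketone.

ketone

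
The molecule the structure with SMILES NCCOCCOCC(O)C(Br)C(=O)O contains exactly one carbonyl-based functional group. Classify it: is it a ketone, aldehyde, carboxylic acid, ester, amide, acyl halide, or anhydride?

carboxylic acid

The carbonyl is in the COOH segment: –COOH: carbonyl C bonded to –OH and C → carboxylic acid (the –OH is not a separate alcohol).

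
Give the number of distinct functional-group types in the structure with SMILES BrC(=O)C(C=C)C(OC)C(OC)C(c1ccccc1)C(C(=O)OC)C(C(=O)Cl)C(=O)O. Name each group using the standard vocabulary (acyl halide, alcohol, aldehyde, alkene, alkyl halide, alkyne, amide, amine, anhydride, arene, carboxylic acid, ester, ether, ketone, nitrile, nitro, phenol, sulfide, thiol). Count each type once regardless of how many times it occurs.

Taking each segment in turn:
  BrCO: –C(=O)Br: carbonyl C bonded to C and to a halogen → acyl halide (not alkyl halide).
  CH(CH=CH2): pendant –CH=CH2: C=C double bond → alkene.
  CH(OCH3): pendant –OCH3: C–O–C with sp³ C, no adjacent C=O → ether.
  CH(OCH3): pendant –OCH3: C–O–C with sp³ C, no adjacent C=O → ether.
  CH(C6H5): pendant –C6H5: benzene ring → arene.
  CH(COOCH3): pendant –COOCH3: carbonyl C bonded to C and –OCH3 → ester.
  CH(COCl): pendant –C(=O)X: carbonyl C bonded to C and halogen → acyl halide.
  COOH: –COOH: carbonyl C bonded to –OH and C → carboxylic acid (the –OH is not a separate alcohol).
Distinct types present: acyl halide, alkene, arene, carboxylic acid, ester, ether.

6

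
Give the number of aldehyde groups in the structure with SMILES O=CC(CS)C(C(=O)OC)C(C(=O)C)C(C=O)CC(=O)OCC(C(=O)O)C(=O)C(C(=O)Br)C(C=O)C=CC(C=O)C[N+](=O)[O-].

4

Working along the chain:
  OHC: terminal –CHO: carbonyl C bonded to H and C → aldehyde.
  CH(CH2SH): pendant –CH2SH → thiol.
  CH(COOCH3): pendant –COOCH3: carbonyl C bonded to C and –OCH3 → ester.
  CH(COCH3): pendant –COCH3: carbonyl C bonded to two carbons → ketone.
  CH(CHO): pendant –CHO: carbonyl C bonded to C and H → aldehyde.
  CH2COOCH2: –C(=O)–O–C with C on the carbonyl side → ester.
  CH(COOH): pendant –COOH: carbonyl C bonded to C and –OH → carboxylic acid.
  CO: –C(=O)– with carbon on both sides → ketone.
  CH(COBr): pendant –C(=O)X: carbonyl C bonded to C and halogen → acyl halide.
  CH(CHO): pendant –CHO: carbonyl C bonded to C and H → aldehyde.
  CH=CH: C=C double bond → alkene.
  CH(CHO): pendant –CHO: carbonyl C bonded to C and H → aldehyde.
  CH2NO2: –NO2 on carbon → nitro group.
Aldehyde appears at: OHC, CH(CHO), CH(CHO), CH(CHO) → 4.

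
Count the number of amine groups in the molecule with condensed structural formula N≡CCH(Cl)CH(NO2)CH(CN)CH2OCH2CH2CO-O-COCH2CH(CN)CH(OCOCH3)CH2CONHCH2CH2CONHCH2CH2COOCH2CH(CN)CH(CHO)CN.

0

N≡C–: carbon triple-bonded to nitrogen → nitrile.
halogen on an sp³ carbon → alkyl halide.
–NO2 on an sp³ carbon → nitro (the N=O is not a carbonyl).
pendant –C≡N: nitrile.
C–O–C with sp³ carbons on both sides and no adjacent C=O → ether.
two acyl groups sharing one oxygen, –C(=O)–O–C(=O)– → anhydride.
pendant –C≡N: nitrile.
pendant –OC(=O)CH3: an acyloxy group → ester.
–C(=O)–N– linkage → amide (the N is not an amine).
–C(=O)–N– linkage → amide (the N is not an amine).
–C(=O)–O–C with C on the carbonyl side → ester.
pendant –C≡N: nitrile.
pendant –CHO: carbonyl C bonded to C and H → aldehyde.
–C≡N: carbon triple-bonded to nitrogen → nitrile.
No segment is a amine: N≡C is nitrile, not amine; CH(NO2) is nitro, not amine; CH(CN) is nitrile, not amine. → 0.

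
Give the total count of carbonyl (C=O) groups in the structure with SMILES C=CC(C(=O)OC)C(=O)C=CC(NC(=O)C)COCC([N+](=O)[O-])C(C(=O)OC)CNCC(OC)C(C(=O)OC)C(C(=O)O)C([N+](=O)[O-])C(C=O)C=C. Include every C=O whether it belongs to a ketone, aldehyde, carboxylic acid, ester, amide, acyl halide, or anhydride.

CH(COOCH3): ester, 1 C=O (running total 1).
CO: ketone, 1 C=O (running total 2).
CH(NHCOCH3): amide, 1 C=O (running total 3).
CH(COOCH3): ester, 1 C=O (running total 4).
CH(COOCH3): ester, 1 C=O (running total 5).
CH(COOH): carboxylic acid, 1 C=O (running total 6).
CH(CHO): aldehyde, 1 C=O (running total 7).

7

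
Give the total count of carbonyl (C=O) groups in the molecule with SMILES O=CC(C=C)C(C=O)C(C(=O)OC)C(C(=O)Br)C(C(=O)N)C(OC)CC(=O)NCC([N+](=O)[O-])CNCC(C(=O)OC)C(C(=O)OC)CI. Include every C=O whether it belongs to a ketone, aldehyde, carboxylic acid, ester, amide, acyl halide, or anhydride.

8

OHC: aldehyde, 1 C=O (running total 1).
CH(CHO): aldehyde, 1 C=O (running total 2).
CH(COOCH3): ester, 1 C=O (running total 3).
CH(COBr): acyl halide, 1 C=O (running total 4).
CH(CONH2): amide, 1 C=O (running total 5).
CH2CONHCH2: amide, 1 C=O (running total 6).
CH(COOCH3): ester, 1 C=O (running total 7).
CH(COOCH3): ester, 1 C=O (running total 8).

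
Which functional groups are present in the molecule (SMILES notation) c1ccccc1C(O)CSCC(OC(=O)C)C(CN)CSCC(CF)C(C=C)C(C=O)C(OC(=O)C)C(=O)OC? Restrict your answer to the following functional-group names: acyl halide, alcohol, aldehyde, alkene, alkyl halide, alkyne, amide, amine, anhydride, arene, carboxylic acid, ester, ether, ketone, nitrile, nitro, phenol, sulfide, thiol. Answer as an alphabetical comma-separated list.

alcohol, aldehyde, alkene, alkyl halide, amine, arene, ester, sulfide

C6H5– phenyl ring → arene.
–OH on an sp³ carbon → alcohol (secondary).
C–S–C linkage → sulfide (thioether).
pendant –OC(=O)CH3: an acyloxy group → ester.
pendant –CH2NH2: N on sp³ C, no adjacent C=O → amine.
C–S–C linkage → sulfide (thioether).
pendant –CH2X: halogen on sp³ carbon → alkyl halide.
pendant –CH=CH2: C=C double bond → alkene.
pendant –CHO: carbonyl C bonded to C and H → aldehyde.
pendant –OC(=O)CH3: an acyloxy group → ester.
–C(=O)OCH3: carbonyl C bonded to C and to –OCH3 → ester (not ketone + ether).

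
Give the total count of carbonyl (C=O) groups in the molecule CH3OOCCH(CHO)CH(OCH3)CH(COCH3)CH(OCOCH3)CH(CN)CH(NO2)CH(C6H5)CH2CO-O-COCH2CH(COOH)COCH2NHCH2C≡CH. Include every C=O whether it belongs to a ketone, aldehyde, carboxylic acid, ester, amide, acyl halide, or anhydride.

CH3OOC: ester, 1 C=O (running total 1).
CH(CHO): aldehyde, 1 C=O (running total 2).
CH(COCH3): ketone, 1 C=O (running total 3).
CH(OCOCH3): ester, 1 C=O (running total 4).
CH2CO-O-COCH2: anhydride, 2 C=O (running total 6).
CH(COOH): carboxylic acid, 1 C=O (running total 7).
CO: ketone, 1 C=O (running total 8).

8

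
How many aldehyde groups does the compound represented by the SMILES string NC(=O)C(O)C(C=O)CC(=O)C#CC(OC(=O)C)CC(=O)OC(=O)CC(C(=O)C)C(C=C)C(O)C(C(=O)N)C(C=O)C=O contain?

Reading the structure from left to right:
  H2NCO: –C(=O)NH2: carbonyl C bonded to C and to N → amide (the N is not a separate amine).
  CH(OH): –OH on an sp³ carbon → alcohol (secondary).
  CH(CHO): pendant –CHO: carbonyl C bonded to C and H → aldehyde.
  CO: –C(=O)– with carbon on both sides → ketone.
  C≡C: C≡C triple bond → alkyne.
  CH(OCOCH3): pendant –OC(=O)CH3: an acyloxy group → ester.
  CH2CO-O-COCH2: two acyl groups sharing one oxygen, –C(=O)–O–C(=O)– → anhydride.
  CH(COCH3): pendant –COCH3: carbonyl C bonded to two carbons → ketone.
  CH(CH=CH2): pendant –CH=CH2: C=C double bond → alkene.
  CH(OH): –OH on an sp³ carbon → alcohol (secondary).
  CH(CONH2): pendant –CONH2: carbonyl C bonded to C and N → amide.
  CH(CHO): pendant –CHO: carbonyl C bonded to C and H → aldehyde.
  CHO: terminal –CHO: carbonyl C bonded to H and C → aldehyde.
Aldehyde appears at: CH(CHO), CH(CHO), CHO → 3.

3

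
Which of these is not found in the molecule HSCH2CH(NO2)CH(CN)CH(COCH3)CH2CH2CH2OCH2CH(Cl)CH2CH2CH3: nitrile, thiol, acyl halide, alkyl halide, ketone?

alkyl halide: present (CH(Cl) — halogen on an sp³ carbon → alkyl halide).
thiol: present (HSCH2 — –SH on an sp³ carbon → thiol).
ketone: present (CH(COCH3) — pendant –COCH3: carbonyl C bonded to two carbons → ketone).
nitrile: present (CH(CN) — pendant –C≡N: nitrile).
acyl halide: no segment matches this pattern.

acyl halide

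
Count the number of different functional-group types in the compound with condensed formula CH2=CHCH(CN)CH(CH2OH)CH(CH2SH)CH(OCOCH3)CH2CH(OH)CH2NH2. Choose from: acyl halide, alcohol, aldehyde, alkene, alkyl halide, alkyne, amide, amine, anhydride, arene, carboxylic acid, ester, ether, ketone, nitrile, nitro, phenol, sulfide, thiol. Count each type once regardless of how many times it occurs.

6

C=C double bond → alkene.
pendant –C≡N: nitrile.
pendant –CH2OH on an sp³ backbone C → alcohol.
pendant –CH2SH → thiol.
pendant –OC(=O)CH3: an acyloxy group → ester.
–OH on an sp³ carbon → alcohol (secondary).
–NH2 on an sp³ carbon with no adjacent C=O → amine.
Distinct types present: alcohol, alkene, amine, ester, nitrile, thiol.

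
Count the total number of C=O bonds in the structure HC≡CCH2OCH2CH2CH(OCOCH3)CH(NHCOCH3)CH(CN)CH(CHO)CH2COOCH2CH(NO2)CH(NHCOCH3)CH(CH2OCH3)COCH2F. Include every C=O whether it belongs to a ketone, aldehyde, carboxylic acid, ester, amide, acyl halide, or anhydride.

6

CH(OCOCH3): ester, 1 C=O (running total 1).
CH(NHCOCH3): amide, 1 C=O (running total 2).
CH(CHO): aldehyde, 1 C=O (running total 3).
CH2COOCH2: ester, 1 C=O (running total 4).
CH(NHCOCH3): amide, 1 C=O (running total 5).
CO: ketone, 1 C=O (running total 6).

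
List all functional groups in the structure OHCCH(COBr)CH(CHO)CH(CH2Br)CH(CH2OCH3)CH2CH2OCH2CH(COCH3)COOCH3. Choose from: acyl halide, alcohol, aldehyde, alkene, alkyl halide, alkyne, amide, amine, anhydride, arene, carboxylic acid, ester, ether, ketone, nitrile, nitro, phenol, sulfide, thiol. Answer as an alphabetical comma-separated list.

acyl halide, aldehyde, alkyl halide, ester, ether, ketone

terminal –CHO: carbonyl C bonded to H and C → aldehyde.
pendant –C(=O)X: carbonyl C bonded to C and halogen → acyl halide.
pendant –CHO: carbonyl C bonded to C and H → aldehyde.
pendant –CH2X: halogen on sp³ carbon → alkyl halide.
pendant –CH2OCH3: C–O–C linkage → ether.
C–O–C with sp³ carbons on both sides and no adjacent C=O → ether.
pendant –COCH3: carbonyl C bonded to two carbons → ketone.
–C(=O)OCH3: carbonyl C bonded to C and to –OCH3 → ester (not ketone + ether).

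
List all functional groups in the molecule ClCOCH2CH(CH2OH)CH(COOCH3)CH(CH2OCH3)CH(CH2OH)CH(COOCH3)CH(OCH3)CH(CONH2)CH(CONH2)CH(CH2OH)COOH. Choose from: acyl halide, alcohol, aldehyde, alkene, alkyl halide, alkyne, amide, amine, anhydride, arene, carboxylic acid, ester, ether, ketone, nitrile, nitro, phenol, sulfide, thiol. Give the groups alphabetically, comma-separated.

Reading the structure from left to right:
  ClCO: –C(=O)Cl: carbonyl C bonded to C and to a halogen → acyl halide (not alkyl halide).
  CH(CH2OH): pendant –CH2OH on an sp³ backbone C → alcohol.
  CH(COOCH3): pendant –COOCH3: carbonyl C bonded to C and –OCH3 → ester.
  CH(CH2OCH3): pendant –CH2OCH3: C–O–C linkage → ether.
  CH(CH2OH): pendant –CH2OH on an sp³ backbone C → alcohol.
  CH(COOCH3): pendant –COOCH3: carbonyl C bonded to C and –OCH3 → ester.
  CH(OCH3): pendant –OCH3: C–O–C with sp³ C, no adjacent C=O → ether.
  CH(CONH2): pendant –CONH2: carbonyl C bonded to C and N → amide.
  CH(CONH2): pendant –CONH2: carbonyl C bonded to C and N → amide.
  CH(CH2OH): pendant –CH2OH on an sp³ backbone C → alcohol.
  COOH: –COOH: carbonyl C bonded to –OH and C → carboxylic acid (the –OH is not a separate alcohol).

acyl halide, alcohol, amide, carboxylic acid, ester, ether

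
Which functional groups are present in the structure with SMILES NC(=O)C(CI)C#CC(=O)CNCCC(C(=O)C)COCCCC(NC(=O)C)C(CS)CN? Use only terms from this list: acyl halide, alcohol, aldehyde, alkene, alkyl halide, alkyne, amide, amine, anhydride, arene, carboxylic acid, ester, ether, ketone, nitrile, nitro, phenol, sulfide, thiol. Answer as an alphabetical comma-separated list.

alkyl halide, alkyne, amide, amine, ether, ketone, thiol

–C(=O)NH2: carbonyl C bonded to C and to N → amide (the N is not a separate amine).
pendant –CH2X: halogen on sp³ carbon → alkyl halide.
C≡C triple bond → alkyne.
–C(=O)– with carbon on both sides → ketone.
C–N–C with sp³ carbons and no adjacent C=O → amine (secondary).
pendant –COCH3: carbonyl C bonded to two carbons → ketone.
C–O–C with sp³ carbons on both sides and no adjacent C=O → ether.
pendant –NHC(=O)CH3: N bonded to a carbonyl → amide (not amine).
pendant –CH2SH → thiol.
–NH2 on an sp³ carbon with no adjacent C=O → amine.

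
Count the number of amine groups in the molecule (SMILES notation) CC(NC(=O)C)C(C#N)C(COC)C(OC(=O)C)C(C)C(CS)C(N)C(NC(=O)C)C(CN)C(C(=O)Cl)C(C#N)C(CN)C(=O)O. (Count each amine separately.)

Working along the chain:
  CH(NHCOCH3): pendant –NHC(=O)CH3: N bonded to a carbonyl → amide (not amine).
  CH(CN): pendant –C≡N: nitrile.
  CH(CH2OCH3): pendant –CH2OCH3: C–O–C linkage → ether.
  CH(OCOCH3): pendant –OC(=O)CH3: an acyloxy group → ester.
  CH(CH2SH): pendant –CH2SH → thiol.
  CH(NH2): –NH2 on an sp³ carbon with no adjacent C=O → amine.
  CH(NHCOCH3): pendant –NHC(=O)CH3: N bonded to a carbonyl → amide (not amine).
  CH(CH2NH2): pendant –CH2NH2: N on sp³ C, no adjacent C=O → amine.
  CH(COCl): pendant –C(=O)X: carbonyl C bonded to C and halogen → acyl halide.
  CH(CN): pendant –C≡N: nitrile.
  CH(CH2NH2): pendant –CH2NH2: N on sp³ C, no adjacent C=O → amine.
  COOH: –COOH: carbonyl C bonded to –OH and C → carboxylic acid (the –OH is not a separate alcohol).
Amine appears at: CH(NH2), CH(CH2NH2), CH(CH2NH2) → 3.

3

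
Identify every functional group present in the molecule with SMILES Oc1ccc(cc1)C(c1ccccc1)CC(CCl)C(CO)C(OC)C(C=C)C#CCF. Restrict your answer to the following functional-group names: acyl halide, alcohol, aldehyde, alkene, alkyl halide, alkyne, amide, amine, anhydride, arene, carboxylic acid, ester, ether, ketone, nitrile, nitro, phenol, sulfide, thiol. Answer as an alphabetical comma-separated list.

–OH attached directly to an aromatic ring → phenol (not alcohol); the ring itself is an arene.
pendant –C6H5: benzene ring → arene.
pendant –CH2X: halogen on sp³ carbon → alkyl halide.
pendant –CH2OH on an sp³ backbone C → alcohol.
pendant –OCH3: C–O–C with sp³ C, no adjacent C=O → ether.
pendant –CH=CH2: C=C double bond → alkene.
C≡C triple bond → alkyne.
halogen on an sp³ carbon → alkyl halide.

alcohol, alkene, alkyl halide, alkyne, arene, ether, phenol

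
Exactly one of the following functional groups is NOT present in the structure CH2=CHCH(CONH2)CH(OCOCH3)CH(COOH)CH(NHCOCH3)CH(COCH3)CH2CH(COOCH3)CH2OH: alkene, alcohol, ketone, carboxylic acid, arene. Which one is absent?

arene

alkene: present (CH2=CH — C=C double bond → alkene).
alcohol: present (CH2OH — –OH on an sp³ carbon → alcohol).
carboxylic acid: present (CH(COOH) — pendant –COOH: carbonyl C bonded to C and –OH → carboxylic acid).
ketone: present (CH(COCH3) — pendant –COCH3: carbonyl C bonded to two carbons → ketone).
arene: no segment matches this pattern.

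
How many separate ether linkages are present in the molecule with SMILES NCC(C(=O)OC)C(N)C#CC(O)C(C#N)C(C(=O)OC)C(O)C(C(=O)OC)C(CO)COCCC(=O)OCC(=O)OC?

Taking each segment in turn:
  H2NCH2: –NH2 on an sp³ carbon with no adjacent C=O → amine.
  CH(COOCH3): pendant –COOCH3: carbonyl C bonded to C and –OCH3 → ester.
  CH(NH2): –NH2 on an sp³ carbon with no adjacent C=O → amine.
  C≡C: C≡C triple bond → alkyne.
  CH(OH): –OH on an sp³ carbon → alcohol (secondary).
  CH(CN): pendant –C≡N: nitrile.
  CH(COOCH3): pendant –COOCH3: carbonyl C bonded to C and –OCH3 → ester.
  CH(OH): –OH on an sp³ carbon → alcohol (secondary).
  CH(COOCH3): pendant –COOCH3: carbonyl C bonded to C and –OCH3 → ester.
  CH(CH2OH): pendant –CH2OH on an sp³ backbone C → alcohol.
  CH2OCH2: C–O–C with sp³ carbons on both sides and no adjacent C=O → ether.
  CH2COOCH2: –C(=O)–O–C with C on the carbonyl side → ester.
  COOCH3: –C(=O)OCH3: carbonyl C bonded to C and to –OCH3 → ester (not ketone + ether).
Ether appears at: CH2OCH2 → 1.

1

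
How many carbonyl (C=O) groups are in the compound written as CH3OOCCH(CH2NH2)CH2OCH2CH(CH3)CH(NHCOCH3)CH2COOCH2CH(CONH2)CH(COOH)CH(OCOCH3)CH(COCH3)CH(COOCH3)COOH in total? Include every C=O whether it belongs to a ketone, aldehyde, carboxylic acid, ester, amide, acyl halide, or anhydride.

CH3OOC: ester, 1 C=O (running total 1).
CH(NHCOCH3): amide, 1 C=O (running total 2).
CH2COOCH2: ester, 1 C=O (running total 3).
CH(CONH2): amide, 1 C=O (running total 4).
CH(COOH): carboxylic acid, 1 C=O (running total 5).
CH(OCOCH3): ester, 1 C=O (running total 6).
CH(COCH3): ketone, 1 C=O (running total 7).
CH(COOCH3): ester, 1 C=O (running total 8).
COOH: carboxylic acid, 1 C=O (running total 9).

9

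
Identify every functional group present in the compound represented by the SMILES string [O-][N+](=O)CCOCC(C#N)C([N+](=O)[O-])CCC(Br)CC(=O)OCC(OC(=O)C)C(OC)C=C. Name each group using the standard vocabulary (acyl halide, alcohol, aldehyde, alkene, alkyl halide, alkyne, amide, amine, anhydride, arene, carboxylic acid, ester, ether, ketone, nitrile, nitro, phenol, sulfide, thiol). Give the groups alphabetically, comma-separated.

Working along the chain:
  O2NCH2: –NO2 on carbon → nitro group.
  CH2OCH2: C–O–C with sp³ carbons on both sides and no adjacent C=O → ether.
  CH(CN): pendant –C≡N: nitrile.
  CH(NO2): –NO2 on an sp³ carbon → nitro (the N=O is not a carbonyl).
  CH(Br): halogen on an sp³ carbon → alkyl halide.
  CH2COOCH2: –C(=O)–O–C with C on the carbonyl side → ester.
  CH(OCOCH3): pendant –OC(=O)CH3: an acyloxy group → ester.
  CH(OCH3): pendant –OCH3: C–O–C with sp³ C, no adjacent C=O → ether.
  CH=CH2: C=C double bond → alkene.

alkene, alkyl halide, ester, ether, nitrile, nitro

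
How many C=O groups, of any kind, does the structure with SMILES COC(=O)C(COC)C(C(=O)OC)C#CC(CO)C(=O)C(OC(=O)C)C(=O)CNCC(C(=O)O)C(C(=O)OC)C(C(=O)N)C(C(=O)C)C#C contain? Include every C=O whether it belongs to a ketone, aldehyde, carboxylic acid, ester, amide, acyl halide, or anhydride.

9

CH3OOC: ester, 1 C=O (running total 1).
CH(COOCH3): ester, 1 C=O (running total 2).
CO: ketone, 1 C=O (running total 3).
CH(OCOCH3): ester, 1 C=O (running total 4).
CO: ketone, 1 C=O (running total 5).
CH(COOH): carboxylic acid, 1 C=O (running total 6).
CH(COOCH3): ester, 1 C=O (running total 7).
CH(CONH2): amide, 1 C=O (running total 8).
CH(COCH3): ketone, 1 C=O (running total 9).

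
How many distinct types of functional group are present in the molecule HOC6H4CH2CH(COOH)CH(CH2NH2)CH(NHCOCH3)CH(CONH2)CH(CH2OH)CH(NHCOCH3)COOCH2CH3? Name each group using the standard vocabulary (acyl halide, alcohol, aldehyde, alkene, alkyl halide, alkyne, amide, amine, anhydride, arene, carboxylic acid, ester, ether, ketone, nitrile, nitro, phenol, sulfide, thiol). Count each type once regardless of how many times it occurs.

7

Taking each segment in turn:
  HOC6H4: –OH attached directly to an aromatic ring → phenol (not alcohol); the ring itself is an arene.
  CH(COOH): pendant –COOH: carbonyl C bonded to C and –OH → carboxylic acid.
  CH(CH2NH2): pendant –CH2NH2: N on sp³ C, no adjacent C=O → amine.
  CH(NHCOCH3): pendant –NHC(=O)CH3: N bonded to a carbonyl → amide (not amine).
  CH(CONH2): pendant –CONH2: carbonyl C bonded to C and N → amide.
  CH(CH2OH): pendant –CH2OH on an sp³ backbone C → alcohol.
  CH(NHCOCH3): pendant –NHC(=O)CH3: N bonded to a carbonyl → amide (not amine).
  COOCH2CH3: –C(=O)OCH2CH3: carbonyl C bonded to C and to –OEt → ester.
Distinct types present: alcohol, amide, amine, arene, carboxylic acid, ester, phenol.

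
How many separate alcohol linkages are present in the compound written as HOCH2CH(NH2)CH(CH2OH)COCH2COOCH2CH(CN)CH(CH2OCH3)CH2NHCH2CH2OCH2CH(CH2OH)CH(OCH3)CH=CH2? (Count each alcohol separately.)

Taking each segment in turn:
  HOCH2: HO– on an sp³ carbon → alcohol.
  CH(NH2): –NH2 on an sp³ carbon with no adjacent C=O → amine.
  CH(CH2OH): pendant –CH2OH on an sp³ backbone C → alcohol.
  CO: –C(=O)– with carbon on both sides → ketone.
  CH2COOCH2: –C(=O)–O–C with C on the carbonyl side → ester.
  CH(CN): pendant –C≡N: nitrile.
  CH(CH2OCH3): pendant –CH2OCH3: C–O–C linkage → ether.
  CH2NHCH2: C–N–C with sp³ carbons and no adjacent C=O → amine (secondary).
  CH2OCH2: C–O–C with sp³ carbons on both sides and no adjacent C=O → ether.
  CH(CH2OH): pendant –CH2OH on an sp³ backbone C → alcohol.
  CH(OCH3): pendant –OCH3: C–O–C with sp³ C, no adjacent C=O → ether.
  CH=CH2: C=C double bond → alkene.
Alcohol appears at: HOCH2, CH(CH2OH), CH(CH2OH) → 3.

3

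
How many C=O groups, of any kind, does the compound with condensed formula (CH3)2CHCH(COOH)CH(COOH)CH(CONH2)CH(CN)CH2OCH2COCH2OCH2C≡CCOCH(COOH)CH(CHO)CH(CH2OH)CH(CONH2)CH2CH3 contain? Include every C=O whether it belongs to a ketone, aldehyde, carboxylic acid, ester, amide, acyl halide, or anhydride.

8

CH(COOH): carboxylic acid, 1 C=O (running total 1).
CH(COOH): carboxylic acid, 1 C=O (running total 2).
CH(CONH2): amide, 1 C=O (running total 3).
CO: ketone, 1 C=O (running total 4).
CO: ketone, 1 C=O (running total 5).
CH(COOH): carboxylic acid, 1 C=O (running total 6).
CH(CHO): aldehyde, 1 C=O (running total 7).
CH(CONH2): amide, 1 C=O (running total 8).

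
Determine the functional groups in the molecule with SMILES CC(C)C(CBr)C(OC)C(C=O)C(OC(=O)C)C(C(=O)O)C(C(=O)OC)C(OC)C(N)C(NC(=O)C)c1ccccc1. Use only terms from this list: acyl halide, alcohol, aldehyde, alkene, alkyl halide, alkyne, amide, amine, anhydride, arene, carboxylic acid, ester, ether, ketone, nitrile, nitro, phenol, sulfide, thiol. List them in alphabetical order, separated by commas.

pendant –CH2X: halogen on sp³ carbon → alkyl halide.
pendant –OCH3: C–O–C with sp³ C, no adjacent C=O → ether.
pendant –CHO: carbonyl C bonded to C and H → aldehyde.
pendant –OC(=O)CH3: an acyloxy group → ester.
pendant –COOH: carbonyl C bonded to C and –OH → carboxylic acid.
pendant –COOCH3: carbonyl C bonded to C and –OCH3 → ester.
pendant –OCH3: C–O–C with sp³ C, no adjacent C=O → ether.
–NH2 on an sp³ carbon with no adjacent C=O → amine.
pendant –NHC(=O)CH3: N bonded to a carbonyl → amide (not amine).
–C6H5 phenyl ring → arene.

aldehyde, alkyl halide, amide, amine, arene, carboxylic acid, ester, ether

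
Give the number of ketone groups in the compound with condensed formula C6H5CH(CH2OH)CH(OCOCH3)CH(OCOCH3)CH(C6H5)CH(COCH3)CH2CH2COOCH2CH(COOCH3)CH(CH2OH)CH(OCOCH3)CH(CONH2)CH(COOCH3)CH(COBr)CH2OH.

Working along the chain:
  C6H5: C6H5– phenyl ring → arene.
  CH(CH2OH): pendant –CH2OH on an sp³ backbone C → alcohol.
  CH(OCOCH3): pendant –OC(=O)CH3: an acyloxy group → ester.
  CH(OCOCH3): pendant –OC(=O)CH3: an acyloxy group → ester.
  CH(C6H5): pendant –C6H5: benzene ring → arene.
  CH(COCH3): pendant –COCH3: carbonyl C bonded to two carbons → ketone.
  CH2COOCH2: –C(=O)–O–C with C on the carbonyl side → ester.
  CH(COOCH3): pendant –COOCH3: carbonyl C bonded to C and –OCH3 → ester.
  CH(CH2OH): pendant –CH2OH on an sp³ backbone C → alcohol.
  CH(OCOCH3): pendant –OC(=O)CH3: an acyloxy group → ester.
  CH(CONH2): pendant –CONH2: carbonyl C bonded to C and N → amide.
  CH(COOCH3): pendant –COOCH3: carbonyl C bonded to C and –OCH3 → ester.
  CH(COBr): pendant –C(=O)X: carbonyl C bonded to C and halogen → acyl halide.
  CH2OH: –OH on an sp³ carbon → alcohol.
Ketone appears at: CH(COCH3) → 1.

1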